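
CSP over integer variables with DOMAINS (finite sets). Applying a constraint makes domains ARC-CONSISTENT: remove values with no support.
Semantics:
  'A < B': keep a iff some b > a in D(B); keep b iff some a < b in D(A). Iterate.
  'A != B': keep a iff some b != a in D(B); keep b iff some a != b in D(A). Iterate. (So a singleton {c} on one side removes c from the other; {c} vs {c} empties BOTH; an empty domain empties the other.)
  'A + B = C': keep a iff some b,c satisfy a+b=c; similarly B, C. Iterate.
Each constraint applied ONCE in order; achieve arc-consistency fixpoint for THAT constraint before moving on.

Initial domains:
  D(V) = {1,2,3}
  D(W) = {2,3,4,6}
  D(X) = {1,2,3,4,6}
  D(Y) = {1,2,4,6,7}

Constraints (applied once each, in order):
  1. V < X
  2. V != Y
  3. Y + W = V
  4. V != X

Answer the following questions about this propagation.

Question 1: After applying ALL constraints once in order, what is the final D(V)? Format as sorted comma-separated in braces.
Constraint 1 (V < X) on D(V)={1,2,3} D(X)={1,2,3,4,6}: X {1,2,3,4,6}->{2,3,4,6}
Constraint 2 (V != Y) on D(V)={1,2,3} D(Y)={1,2,4,6,7}: no change
Constraint 3 (Y + W = V) on D(Y)={1,2,4,6,7} D(W)={2,3,4,6} D(V)={1,2,3}: Y {1,2,4,6,7}->{1}; W {2,3,4,6}->{2}; V {1,2,3}->{3}
Constraint 4 (V != X) on D(V)={3} D(X)={2,3,4,6}: X {2,3,4,6}->{2,4,6}
So after all 4 constraints: D(V) = {3}

Answer: {3}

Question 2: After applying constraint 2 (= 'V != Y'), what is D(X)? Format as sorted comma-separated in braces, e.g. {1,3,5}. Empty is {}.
Answer: {2,3,4,6}

Derivation:
Constraint 1 (V < X) on D(V)={1,2,3} D(X)={1,2,3,4,6}: X {1,2,3,4,6}->{2,3,4,6}
Constraint 2 (V != Y) on D(V)={1,2,3} D(Y)={1,2,4,6,7}: no change
So after constraint 2: D(X) = {2,3,4,6}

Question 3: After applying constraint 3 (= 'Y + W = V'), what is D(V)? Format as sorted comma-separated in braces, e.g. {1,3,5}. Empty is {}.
Answer: {3}

Derivation:
Constraint 1 (V < X) on D(V)={1,2,3} D(X)={1,2,3,4,6}: X {1,2,3,4,6}->{2,3,4,6}
Constraint 2 (V != Y) on D(V)={1,2,3} D(Y)={1,2,4,6,7}: no change
Constraint 3 (Y + W = V) on D(Y)={1,2,4,6,7} D(W)={2,3,4,6} D(V)={1,2,3}: Y {1,2,4,6,7}->{1}; W {2,3,4,6}->{2}; V {1,2,3}->{3}
So after constraint 3: D(V) = {3}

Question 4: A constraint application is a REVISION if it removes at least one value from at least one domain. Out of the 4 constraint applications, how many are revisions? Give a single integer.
Answer: 3

Derivation:
Constraint 1 (V < X) on D(V)={1,2,3} D(X)={1,2,3,4,6}: X {1,2,3,4,6}->{2,3,4,6} => REVISION
Constraint 2 (V != Y) on D(V)={1,2,3} D(Y)={1,2,4,6,7}: no change => not a revision
Constraint 3 (Y + W = V) on D(Y)={1,2,4,6,7} D(W)={2,3,4,6} D(V)={1,2,3}: Y {1,2,4,6,7}->{1}; W {2,3,4,6}->{2}; V {1,2,3}->{3} => REVISION
Constraint 4 (V != X) on D(V)={3} D(X)={2,3,4,6}: X {2,3,4,6}->{2,4,6} => REVISION
Total revisions = 3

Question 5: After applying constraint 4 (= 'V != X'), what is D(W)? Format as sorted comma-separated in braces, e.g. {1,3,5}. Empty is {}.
Answer: {2}

Derivation:
Constraint 1 (V < X) on D(V)={1,2,3} D(X)={1,2,3,4,6}: X {1,2,3,4,6}->{2,3,4,6}
Constraint 2 (V != Y) on D(V)={1,2,3} D(Y)={1,2,4,6,7}: no change
Constraint 3 (Y + W = V) on D(Y)={1,2,4,6,7} D(W)={2,3,4,6} D(V)={1,2,3}: Y {1,2,4,6,7}->{1}; W {2,3,4,6}->{2}; V {1,2,3}->{3}
Constraint 4 (V != X) on D(V)={3} D(X)={2,3,4,6}: X {2,3,4,6}->{2,4,6}
So after constraint 4: D(W) = {2}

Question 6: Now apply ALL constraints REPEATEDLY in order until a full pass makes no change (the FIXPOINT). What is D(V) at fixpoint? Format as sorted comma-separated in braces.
pass 0 (initial): D(V)={1,2,3}
pass 1: V {1,2,3}->{3}; W {2,3,4,6}->{2}; X {1,2,3,4,6}->{2,4,6}; Y {1,2,4,6,7}->{1}
pass 2: X {2,4,6}->{4,6}
pass 3: no change
Fixpoint after 3 passes: D(V) = {3}

Answer: {3}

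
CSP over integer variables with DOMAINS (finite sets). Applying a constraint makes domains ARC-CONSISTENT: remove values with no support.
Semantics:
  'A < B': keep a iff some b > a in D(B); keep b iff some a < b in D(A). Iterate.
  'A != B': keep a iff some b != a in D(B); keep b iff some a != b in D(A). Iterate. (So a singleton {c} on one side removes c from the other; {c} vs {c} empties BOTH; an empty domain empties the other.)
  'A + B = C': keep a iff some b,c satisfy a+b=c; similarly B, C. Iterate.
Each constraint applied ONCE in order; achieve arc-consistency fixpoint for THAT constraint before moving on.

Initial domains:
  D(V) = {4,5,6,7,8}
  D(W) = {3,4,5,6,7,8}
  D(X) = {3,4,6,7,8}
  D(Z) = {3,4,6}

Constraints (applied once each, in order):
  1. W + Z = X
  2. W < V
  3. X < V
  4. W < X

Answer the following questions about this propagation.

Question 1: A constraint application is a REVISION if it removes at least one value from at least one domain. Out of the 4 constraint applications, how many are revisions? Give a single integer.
Answer: 2

Derivation:
Constraint 1 (W + Z = X) on D(W)={3,4,5,6,7,8} D(Z)={3,4,6} D(X)={3,4,6,7,8}: W {3,4,5,6,7,8}->{3,4,5}; Z {3,4,6}->{3,4}; X {3,4,6,7,8}->{6,7,8} => REVISION
Constraint 2 (W < V) on D(W)={3,4,5} D(V)={4,5,6,7,8}: no change => not a revision
Constraint 3 (X < V) on D(X)={6,7,8} D(V)={4,5,6,7,8}: X {6,7,8}->{6,7}; V {4,5,6,7,8}->{7,8} => REVISION
Constraint 4 (W < X) on D(W)={3,4,5} D(X)={6,7}: no change => not a revision
Total revisions = 2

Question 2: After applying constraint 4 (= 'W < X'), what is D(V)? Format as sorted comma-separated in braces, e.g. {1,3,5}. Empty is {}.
Answer: {7,8}

Derivation:
Constraint 1 (W + Z = X) on D(W)={3,4,5,6,7,8} D(Z)={3,4,6} D(X)={3,4,6,7,8}: W {3,4,5,6,7,8}->{3,4,5}; Z {3,4,6}->{3,4}; X {3,4,6,7,8}->{6,7,8}
Constraint 2 (W < V) on D(W)={3,4,5} D(V)={4,5,6,7,8}: no change
Constraint 3 (X < V) on D(X)={6,7,8} D(V)={4,5,6,7,8}: X {6,7,8}->{6,7}; V {4,5,6,7,8}->{7,8}
Constraint 4 (W < X) on D(W)={3,4,5} D(X)={6,7}: no change
So after constraint 4: D(V) = {7,8}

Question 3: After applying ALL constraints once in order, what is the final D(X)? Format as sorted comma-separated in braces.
Answer: {6,7}

Derivation:
Constraint 1 (W + Z = X) on D(W)={3,4,5,6,7,8} D(Z)={3,4,6} D(X)={3,4,6,7,8}: W {3,4,5,6,7,8}->{3,4,5}; Z {3,4,6}->{3,4}; X {3,4,6,7,8}->{6,7,8}
Constraint 2 (W < V) on D(W)={3,4,5} D(V)={4,5,6,7,8}: no change
Constraint 3 (X < V) on D(X)={6,7,8} D(V)={4,5,6,7,8}: X {6,7,8}->{6,7}; V {4,5,6,7,8}->{7,8}
Constraint 4 (W < X) on D(W)={3,4,5} D(X)={6,7}: no change
So after all 4 constraints: D(X) = {6,7}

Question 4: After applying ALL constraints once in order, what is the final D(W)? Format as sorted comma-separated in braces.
Answer: {3,4,5}

Derivation:
Constraint 1 (W + Z = X) on D(W)={3,4,5,6,7,8} D(Z)={3,4,6} D(X)={3,4,6,7,8}: W {3,4,5,6,7,8}->{3,4,5}; Z {3,4,6}->{3,4}; X {3,4,6,7,8}->{6,7,8}
Constraint 2 (W < V) on D(W)={3,4,5} D(V)={4,5,6,7,8}: no change
Constraint 3 (X < V) on D(X)={6,7,8} D(V)={4,5,6,7,8}: X {6,7,8}->{6,7}; V {4,5,6,7,8}->{7,8}
Constraint 4 (W < X) on D(W)={3,4,5} D(X)={6,7}: no change
So after all 4 constraints: D(W) = {3,4,5}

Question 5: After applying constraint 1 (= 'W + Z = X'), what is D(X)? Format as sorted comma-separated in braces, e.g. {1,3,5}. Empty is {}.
Constraint 1 (W + Z = X) on D(W)={3,4,5,6,7,8} D(Z)={3,4,6} D(X)={3,4,6,7,8}: W {3,4,5,6,7,8}->{3,4,5}; Z {3,4,6}->{3,4}; X {3,4,6,7,8}->{6,7,8}
So after constraint 1: D(X) = {6,7,8}

Answer: {6,7,8}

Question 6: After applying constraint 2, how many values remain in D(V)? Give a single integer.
Constraint 1 (W + Z = X) on D(W)={3,4,5,6,7,8} D(Z)={3,4,6} D(X)={3,4,6,7,8}: W {3,4,5,6,7,8}->{3,4,5}; Z {3,4,6}->{3,4}; X {3,4,6,7,8}->{6,7,8}
Constraint 2 (W < V) on D(W)={3,4,5} D(V)={4,5,6,7,8}: no change
So after constraint 2: D(V)={4,5,6,7,8}, size = 5

Answer: 5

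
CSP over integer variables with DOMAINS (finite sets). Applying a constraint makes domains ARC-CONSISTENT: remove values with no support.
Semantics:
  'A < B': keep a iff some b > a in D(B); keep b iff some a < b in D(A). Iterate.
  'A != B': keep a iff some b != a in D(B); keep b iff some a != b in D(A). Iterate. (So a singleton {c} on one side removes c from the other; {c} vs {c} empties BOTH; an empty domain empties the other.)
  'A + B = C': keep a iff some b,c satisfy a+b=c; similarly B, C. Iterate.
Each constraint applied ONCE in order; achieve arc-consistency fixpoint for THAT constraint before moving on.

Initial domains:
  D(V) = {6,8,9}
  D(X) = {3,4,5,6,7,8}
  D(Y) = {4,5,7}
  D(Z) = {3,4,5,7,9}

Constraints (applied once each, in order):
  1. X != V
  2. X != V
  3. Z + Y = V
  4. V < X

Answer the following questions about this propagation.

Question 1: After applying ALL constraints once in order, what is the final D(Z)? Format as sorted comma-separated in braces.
Constraint 1 (X != V) on D(X)={3,4,5,6,7,8} D(V)={6,8,9}: no change
Constraint 2 (X != V) on D(X)={3,4,5,6,7,8} D(V)={6,8,9}: no change
Constraint 3 (Z + Y = V) on D(Z)={3,4,5,7,9} D(Y)={4,5,7} D(V)={6,8,9}: Z {3,4,5,7,9}->{3,4,5}; Y {4,5,7}->{4,5}; V {6,8,9}->{8,9}
Constraint 4 (V < X) on D(V)={8,9} D(X)={3,4,5,6,7,8}: V {8,9}->{}; X {3,4,5,6,7,8}->{}
So after all 4 constraints: D(Z) = {3,4,5}

Answer: {3,4,5}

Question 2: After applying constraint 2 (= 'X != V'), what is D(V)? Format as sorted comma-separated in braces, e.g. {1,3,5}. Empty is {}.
Answer: {6,8,9}

Derivation:
Constraint 1 (X != V) on D(X)={3,4,5,6,7,8} D(V)={6,8,9}: no change
Constraint 2 (X != V) on D(X)={3,4,5,6,7,8} D(V)={6,8,9}: no change
So after constraint 2: D(V) = {6,8,9}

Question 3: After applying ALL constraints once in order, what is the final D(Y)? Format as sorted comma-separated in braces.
Constraint 1 (X != V) on D(X)={3,4,5,6,7,8} D(V)={6,8,9}: no change
Constraint 2 (X != V) on D(X)={3,4,5,6,7,8} D(V)={6,8,9}: no change
Constraint 3 (Z + Y = V) on D(Z)={3,4,5,7,9} D(Y)={4,5,7} D(V)={6,8,9}: Z {3,4,5,7,9}->{3,4,5}; Y {4,5,7}->{4,5}; V {6,8,9}->{8,9}
Constraint 4 (V < X) on D(V)={8,9} D(X)={3,4,5,6,7,8}: V {8,9}->{}; X {3,4,5,6,7,8}->{}
So after all 4 constraints: D(Y) = {4,5}

Answer: {4,5}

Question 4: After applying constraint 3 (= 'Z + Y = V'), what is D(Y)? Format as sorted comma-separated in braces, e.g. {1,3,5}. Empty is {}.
Answer: {4,5}

Derivation:
Constraint 1 (X != V) on D(X)={3,4,5,6,7,8} D(V)={6,8,9}: no change
Constraint 2 (X != V) on D(X)={3,4,5,6,7,8} D(V)={6,8,9}: no change
Constraint 3 (Z + Y = V) on D(Z)={3,4,5,7,9} D(Y)={4,5,7} D(V)={6,8,9}: Z {3,4,5,7,9}->{3,4,5}; Y {4,5,7}->{4,5}; V {6,8,9}->{8,9}
So after constraint 3: D(Y) = {4,5}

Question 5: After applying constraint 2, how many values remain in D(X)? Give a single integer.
Constraint 1 (X != V) on D(X)={3,4,5,6,7,8} D(V)={6,8,9}: no change
Constraint 2 (X != V) on D(X)={3,4,5,6,7,8} D(V)={6,8,9}: no change
So after constraint 2: D(X)={3,4,5,6,7,8}, size = 6

Answer: 6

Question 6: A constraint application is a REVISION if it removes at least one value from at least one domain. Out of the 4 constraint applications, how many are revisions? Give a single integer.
Answer: 2

Derivation:
Constraint 1 (X != V) on D(X)={3,4,5,6,7,8} D(V)={6,8,9}: no change => not a revision
Constraint 2 (X != V) on D(X)={3,4,5,6,7,8} D(V)={6,8,9}: no change => not a revision
Constraint 3 (Z + Y = V) on D(Z)={3,4,5,7,9} D(Y)={4,5,7} D(V)={6,8,9}: Z {3,4,5,7,9}->{3,4,5}; Y {4,5,7}->{4,5}; V {6,8,9}->{8,9} => REVISION
Constraint 4 (V < X) on D(V)={8,9} D(X)={3,4,5,6,7,8}: V {8,9}->{}; X {3,4,5,6,7,8}->{} => REVISION
Total revisions = 2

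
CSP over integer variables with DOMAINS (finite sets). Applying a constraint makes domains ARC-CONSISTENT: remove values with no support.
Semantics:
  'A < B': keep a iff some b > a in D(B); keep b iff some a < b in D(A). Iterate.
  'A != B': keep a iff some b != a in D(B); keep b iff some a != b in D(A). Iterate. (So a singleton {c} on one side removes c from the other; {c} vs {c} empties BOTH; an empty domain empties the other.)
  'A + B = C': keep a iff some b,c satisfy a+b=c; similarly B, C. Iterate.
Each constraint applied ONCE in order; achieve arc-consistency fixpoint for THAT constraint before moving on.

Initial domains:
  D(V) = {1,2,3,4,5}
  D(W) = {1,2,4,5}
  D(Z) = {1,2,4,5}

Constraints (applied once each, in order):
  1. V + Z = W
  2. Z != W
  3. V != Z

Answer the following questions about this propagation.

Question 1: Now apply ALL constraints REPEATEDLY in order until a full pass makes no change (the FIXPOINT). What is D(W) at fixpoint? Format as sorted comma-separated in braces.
pass 0 (initial): D(W)={1,2,4,5}
pass 1: V {1,2,3,4,5}->{1,2,3,4}; W {1,2,4,5}->{2,4,5}; Z {1,2,4,5}->{1,2,4}
pass 2: no change
Fixpoint after 2 passes: D(W) = {2,4,5}

Answer: {2,4,5}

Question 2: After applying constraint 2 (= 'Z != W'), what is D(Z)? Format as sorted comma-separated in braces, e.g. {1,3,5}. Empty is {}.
Answer: {1,2,4}

Derivation:
Constraint 1 (V + Z = W) on D(V)={1,2,3,4,5} D(Z)={1,2,4,5} D(W)={1,2,4,5}: V {1,2,3,4,5}->{1,2,3,4}; Z {1,2,4,5}->{1,2,4}; W {1,2,4,5}->{2,4,5}
Constraint 2 (Z != W) on D(Z)={1,2,4} D(W)={2,4,5}: no change
So after constraint 2: D(Z) = {1,2,4}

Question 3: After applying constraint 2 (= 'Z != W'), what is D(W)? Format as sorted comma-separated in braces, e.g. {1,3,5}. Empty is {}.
Answer: {2,4,5}

Derivation:
Constraint 1 (V + Z = W) on D(V)={1,2,3,4,5} D(Z)={1,2,4,5} D(W)={1,2,4,5}: V {1,2,3,4,5}->{1,2,3,4}; Z {1,2,4,5}->{1,2,4}; W {1,2,4,5}->{2,4,5}
Constraint 2 (Z != W) on D(Z)={1,2,4} D(W)={2,4,5}: no change
So after constraint 2: D(W) = {2,4,5}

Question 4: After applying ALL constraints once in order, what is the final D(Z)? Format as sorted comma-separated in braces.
Constraint 1 (V + Z = W) on D(V)={1,2,3,4,5} D(Z)={1,2,4,5} D(W)={1,2,4,5}: V {1,2,3,4,5}->{1,2,3,4}; Z {1,2,4,5}->{1,2,4}; W {1,2,4,5}->{2,4,5}
Constraint 2 (Z != W) on D(Z)={1,2,4} D(W)={2,4,5}: no change
Constraint 3 (V != Z) on D(V)={1,2,3,4} D(Z)={1,2,4}: no change
So after all 3 constraints: D(Z) = {1,2,4}

Answer: {1,2,4}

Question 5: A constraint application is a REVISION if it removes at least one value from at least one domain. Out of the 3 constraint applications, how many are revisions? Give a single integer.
Answer: 1

Derivation:
Constraint 1 (V + Z = W) on D(V)={1,2,3,4,5} D(Z)={1,2,4,5} D(W)={1,2,4,5}: V {1,2,3,4,5}->{1,2,3,4}; Z {1,2,4,5}->{1,2,4}; W {1,2,4,5}->{2,4,5} => REVISION
Constraint 2 (Z != W) on D(Z)={1,2,4} D(W)={2,4,5}: no change => not a revision
Constraint 3 (V != Z) on D(V)={1,2,3,4} D(Z)={1,2,4}: no change => not a revision
Total revisions = 1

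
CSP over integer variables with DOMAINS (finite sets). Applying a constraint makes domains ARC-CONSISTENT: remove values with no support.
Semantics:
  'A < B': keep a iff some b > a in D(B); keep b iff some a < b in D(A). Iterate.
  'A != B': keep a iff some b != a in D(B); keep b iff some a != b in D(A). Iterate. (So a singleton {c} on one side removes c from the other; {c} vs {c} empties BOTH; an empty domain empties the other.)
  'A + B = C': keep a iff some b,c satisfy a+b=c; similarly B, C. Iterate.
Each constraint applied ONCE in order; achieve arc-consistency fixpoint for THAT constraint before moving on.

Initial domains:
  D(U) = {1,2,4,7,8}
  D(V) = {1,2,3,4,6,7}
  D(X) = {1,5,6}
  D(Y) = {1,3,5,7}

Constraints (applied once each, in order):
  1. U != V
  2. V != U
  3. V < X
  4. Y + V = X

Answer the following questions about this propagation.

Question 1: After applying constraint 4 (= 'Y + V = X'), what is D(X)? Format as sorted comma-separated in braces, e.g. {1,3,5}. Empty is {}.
Constraint 1 (U != V) on D(U)={1,2,4,7,8} D(V)={1,2,3,4,6,7}: no change
Constraint 2 (V != U) on D(V)={1,2,3,4,6,7} D(U)={1,2,4,7,8}: no change
Constraint 3 (V < X) on D(V)={1,2,3,4,6,7} D(X)={1,5,6}: V {1,2,3,4,6,7}->{1,2,3,4}; X {1,5,6}->{5,6}
Constraint 4 (Y + V = X) on D(Y)={1,3,5,7} D(V)={1,2,3,4} D(X)={5,6}: Y {1,3,5,7}->{1,3,5}
So after constraint 4: D(X) = {5,6}

Answer: {5,6}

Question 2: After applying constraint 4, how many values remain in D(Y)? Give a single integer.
Answer: 3

Derivation:
Constraint 1 (U != V) on D(U)={1,2,4,7,8} D(V)={1,2,3,4,6,7}: no change
Constraint 2 (V != U) on D(V)={1,2,3,4,6,7} D(U)={1,2,4,7,8}: no change
Constraint 3 (V < X) on D(V)={1,2,3,4,6,7} D(X)={1,5,6}: V {1,2,3,4,6,7}->{1,2,3,4}; X {1,5,6}->{5,6}
Constraint 4 (Y + V = X) on D(Y)={1,3,5,7} D(V)={1,2,3,4} D(X)={5,6}: Y {1,3,5,7}->{1,3,5}
So after constraint 4: D(Y)={1,3,5}, size = 3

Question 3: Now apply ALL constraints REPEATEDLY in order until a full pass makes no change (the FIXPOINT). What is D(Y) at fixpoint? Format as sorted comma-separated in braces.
Answer: {1,3,5}

Derivation:
pass 0 (initial): D(Y)={1,3,5,7}
pass 1: V {1,2,3,4,6,7}->{1,2,3,4}; X {1,5,6}->{5,6}; Y {1,3,5,7}->{1,3,5}
pass 2: no change
Fixpoint after 2 passes: D(Y) = {1,3,5}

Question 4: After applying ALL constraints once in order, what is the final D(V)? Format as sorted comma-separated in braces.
Answer: {1,2,3,4}

Derivation:
Constraint 1 (U != V) on D(U)={1,2,4,7,8} D(V)={1,2,3,4,6,7}: no change
Constraint 2 (V != U) on D(V)={1,2,3,4,6,7} D(U)={1,2,4,7,8}: no change
Constraint 3 (V < X) on D(V)={1,2,3,4,6,7} D(X)={1,5,6}: V {1,2,3,4,6,7}->{1,2,3,4}; X {1,5,6}->{5,6}
Constraint 4 (Y + V = X) on D(Y)={1,3,5,7} D(V)={1,2,3,4} D(X)={5,6}: Y {1,3,5,7}->{1,3,5}
So after all 4 constraints: D(V) = {1,2,3,4}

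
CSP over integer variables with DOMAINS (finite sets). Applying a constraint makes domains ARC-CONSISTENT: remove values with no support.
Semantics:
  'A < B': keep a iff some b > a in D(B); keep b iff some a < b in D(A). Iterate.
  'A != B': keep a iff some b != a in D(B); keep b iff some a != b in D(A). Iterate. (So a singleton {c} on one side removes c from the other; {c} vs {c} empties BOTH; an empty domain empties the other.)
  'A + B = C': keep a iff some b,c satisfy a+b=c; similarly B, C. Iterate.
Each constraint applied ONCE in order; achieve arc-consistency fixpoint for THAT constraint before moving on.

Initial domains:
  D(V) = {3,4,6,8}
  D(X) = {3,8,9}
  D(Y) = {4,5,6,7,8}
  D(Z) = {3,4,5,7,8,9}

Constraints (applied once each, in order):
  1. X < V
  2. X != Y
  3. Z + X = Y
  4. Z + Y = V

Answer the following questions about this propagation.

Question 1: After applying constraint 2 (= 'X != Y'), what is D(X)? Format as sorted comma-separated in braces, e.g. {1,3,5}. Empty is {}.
Constraint 1 (X < V) on D(X)={3,8,9} D(V)={3,4,6,8}: X {3,8,9}->{3}; V {3,4,6,8}->{4,6,8}
Constraint 2 (X != Y) on D(X)={3} D(Y)={4,5,6,7,8}: no change
So after constraint 2: D(X) = {3}

Answer: {3}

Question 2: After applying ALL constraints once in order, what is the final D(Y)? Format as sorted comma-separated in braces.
Constraint 1 (X < V) on D(X)={3,8,9} D(V)={3,4,6,8}: X {3,8,9}->{3}; V {3,4,6,8}->{4,6,8}
Constraint 2 (X != Y) on D(X)={3} D(Y)={4,5,6,7,8}: no change
Constraint 3 (Z + X = Y) on D(Z)={3,4,5,7,8,9} D(X)={3} D(Y)={4,5,6,7,8}: Z {3,4,5,7,8,9}->{3,4,5}; Y {4,5,6,7,8}->{6,7,8}
Constraint 4 (Z + Y = V) on D(Z)={3,4,5} D(Y)={6,7,8} D(V)={4,6,8}: Z {3,4,5}->{}; Y {6,7,8}->{}; V {4,6,8}->{}
So after all 4 constraints: D(Y) = {}

Answer: {}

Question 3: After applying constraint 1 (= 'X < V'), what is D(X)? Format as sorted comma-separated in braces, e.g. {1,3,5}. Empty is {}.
Constraint 1 (X < V) on D(X)={3,8,9} D(V)={3,4,6,8}: X {3,8,9}->{3}; V {3,4,6,8}->{4,6,8}
So after constraint 1: D(X) = {3}

Answer: {3}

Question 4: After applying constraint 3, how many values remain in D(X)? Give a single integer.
Constraint 1 (X < V) on D(X)={3,8,9} D(V)={3,4,6,8}: X {3,8,9}->{3}; V {3,4,6,8}->{4,6,8}
Constraint 2 (X != Y) on D(X)={3} D(Y)={4,5,6,7,8}: no change
Constraint 3 (Z + X = Y) on D(Z)={3,4,5,7,8,9} D(X)={3} D(Y)={4,5,6,7,8}: Z {3,4,5,7,8,9}->{3,4,5}; Y {4,5,6,7,8}->{6,7,8}
So after constraint 3: D(X)={3}, size = 1

Answer: 1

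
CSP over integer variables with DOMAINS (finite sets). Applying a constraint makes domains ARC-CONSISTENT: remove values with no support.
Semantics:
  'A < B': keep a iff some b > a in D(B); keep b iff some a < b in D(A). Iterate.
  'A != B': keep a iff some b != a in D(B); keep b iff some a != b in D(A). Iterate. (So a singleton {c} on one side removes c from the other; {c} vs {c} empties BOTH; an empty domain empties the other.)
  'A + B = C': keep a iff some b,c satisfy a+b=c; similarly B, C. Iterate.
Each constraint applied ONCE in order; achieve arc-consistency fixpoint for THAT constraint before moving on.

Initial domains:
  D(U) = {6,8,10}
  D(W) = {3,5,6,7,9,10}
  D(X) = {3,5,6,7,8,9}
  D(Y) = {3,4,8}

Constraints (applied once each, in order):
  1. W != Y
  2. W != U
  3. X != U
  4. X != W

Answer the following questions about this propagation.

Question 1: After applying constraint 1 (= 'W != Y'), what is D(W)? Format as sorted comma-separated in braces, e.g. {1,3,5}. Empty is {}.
Answer: {3,5,6,7,9,10}

Derivation:
Constraint 1 (W != Y) on D(W)={3,5,6,7,9,10} D(Y)={3,4,8}: no change
So after constraint 1: D(W) = {3,5,6,7,9,10}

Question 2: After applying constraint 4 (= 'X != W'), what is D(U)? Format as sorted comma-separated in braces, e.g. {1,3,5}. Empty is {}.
Answer: {6,8,10}

Derivation:
Constraint 1 (W != Y) on D(W)={3,5,6,7,9,10} D(Y)={3,4,8}: no change
Constraint 2 (W != U) on D(W)={3,5,6,7,9,10} D(U)={6,8,10}: no change
Constraint 3 (X != U) on D(X)={3,5,6,7,8,9} D(U)={6,8,10}: no change
Constraint 4 (X != W) on D(X)={3,5,6,7,8,9} D(W)={3,5,6,7,9,10}: no change
So after constraint 4: D(U) = {6,8,10}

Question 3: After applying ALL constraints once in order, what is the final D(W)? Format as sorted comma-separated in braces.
Answer: {3,5,6,7,9,10}

Derivation:
Constraint 1 (W != Y) on D(W)={3,5,6,7,9,10} D(Y)={3,4,8}: no change
Constraint 2 (W != U) on D(W)={3,5,6,7,9,10} D(U)={6,8,10}: no change
Constraint 3 (X != U) on D(X)={3,5,6,7,8,9} D(U)={6,8,10}: no change
Constraint 4 (X != W) on D(X)={3,5,6,7,8,9} D(W)={3,5,6,7,9,10}: no change
So after all 4 constraints: D(W) = {3,5,6,7,9,10}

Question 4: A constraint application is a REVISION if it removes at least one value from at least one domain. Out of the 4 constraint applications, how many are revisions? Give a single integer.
Answer: 0

Derivation:
Constraint 1 (W != Y) on D(W)={3,5,6,7,9,10} D(Y)={3,4,8}: no change => not a revision
Constraint 2 (W != U) on D(W)={3,5,6,7,9,10} D(U)={6,8,10}: no change => not a revision
Constraint 3 (X != U) on D(X)={3,5,6,7,8,9} D(U)={6,8,10}: no change => not a revision
Constraint 4 (X != W) on D(X)={3,5,6,7,8,9} D(W)={3,5,6,7,9,10}: no change => not a revision
Total revisions = 0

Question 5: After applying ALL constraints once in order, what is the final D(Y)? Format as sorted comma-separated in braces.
Answer: {3,4,8}

Derivation:
Constraint 1 (W != Y) on D(W)={3,5,6,7,9,10} D(Y)={3,4,8}: no change
Constraint 2 (W != U) on D(W)={3,5,6,7,9,10} D(U)={6,8,10}: no change
Constraint 3 (X != U) on D(X)={3,5,6,7,8,9} D(U)={6,8,10}: no change
Constraint 4 (X != W) on D(X)={3,5,6,7,8,9} D(W)={3,5,6,7,9,10}: no change
So after all 4 constraints: D(Y) = {3,4,8}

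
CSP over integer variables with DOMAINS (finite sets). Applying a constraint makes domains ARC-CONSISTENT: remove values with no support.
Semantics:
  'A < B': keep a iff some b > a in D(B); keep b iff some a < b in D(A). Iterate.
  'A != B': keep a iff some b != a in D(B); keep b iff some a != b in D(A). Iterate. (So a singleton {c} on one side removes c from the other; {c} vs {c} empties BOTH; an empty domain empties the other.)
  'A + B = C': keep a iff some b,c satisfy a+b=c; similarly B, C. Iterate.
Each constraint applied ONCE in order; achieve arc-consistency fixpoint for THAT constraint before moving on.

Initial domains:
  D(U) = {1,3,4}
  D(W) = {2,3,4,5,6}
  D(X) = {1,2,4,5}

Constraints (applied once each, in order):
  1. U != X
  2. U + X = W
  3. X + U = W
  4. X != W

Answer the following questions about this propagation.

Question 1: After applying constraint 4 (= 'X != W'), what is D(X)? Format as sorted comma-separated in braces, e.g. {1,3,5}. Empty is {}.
Constraint 1 (U != X) on D(U)={1,3,4} D(X)={1,2,4,5}: no change
Constraint 2 (U + X = W) on D(U)={1,3,4} D(X)={1,2,4,5} D(W)={2,3,4,5,6}: no change
Constraint 3 (X + U = W) on D(X)={1,2,4,5} D(U)={1,3,4} D(W)={2,3,4,5,6}: no change
Constraint 4 (X != W) on D(X)={1,2,4,5} D(W)={2,3,4,5,6}: no change
So after constraint 4: D(X) = {1,2,4,5}

Answer: {1,2,4,5}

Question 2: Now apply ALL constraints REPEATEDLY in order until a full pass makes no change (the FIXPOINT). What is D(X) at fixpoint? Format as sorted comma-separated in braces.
Answer: {1,2,4,5}

Derivation:
pass 0 (initial): D(X)={1,2,4,5}
pass 1: no change
Fixpoint after 1 passes: D(X) = {1,2,4,5}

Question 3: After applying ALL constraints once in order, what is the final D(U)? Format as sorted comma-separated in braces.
Constraint 1 (U != X) on D(U)={1,3,4} D(X)={1,2,4,5}: no change
Constraint 2 (U + X = W) on D(U)={1,3,4} D(X)={1,2,4,5} D(W)={2,3,4,5,6}: no change
Constraint 3 (X + U = W) on D(X)={1,2,4,5} D(U)={1,3,4} D(W)={2,3,4,5,6}: no change
Constraint 4 (X != W) on D(X)={1,2,4,5} D(W)={2,3,4,5,6}: no change
So after all 4 constraints: D(U) = {1,3,4}

Answer: {1,3,4}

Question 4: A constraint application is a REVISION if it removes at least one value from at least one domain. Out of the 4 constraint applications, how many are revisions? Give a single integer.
Constraint 1 (U != X) on D(U)={1,3,4} D(X)={1,2,4,5}: no change => not a revision
Constraint 2 (U + X = W) on D(U)={1,3,4} D(X)={1,2,4,5} D(W)={2,3,4,5,6}: no change => not a revision
Constraint 3 (X + U = W) on D(X)={1,2,4,5} D(U)={1,3,4} D(W)={2,3,4,5,6}: no change => not a revision
Constraint 4 (X != W) on D(X)={1,2,4,5} D(W)={2,3,4,5,6}: no change => not a revision
Total revisions = 0

Answer: 0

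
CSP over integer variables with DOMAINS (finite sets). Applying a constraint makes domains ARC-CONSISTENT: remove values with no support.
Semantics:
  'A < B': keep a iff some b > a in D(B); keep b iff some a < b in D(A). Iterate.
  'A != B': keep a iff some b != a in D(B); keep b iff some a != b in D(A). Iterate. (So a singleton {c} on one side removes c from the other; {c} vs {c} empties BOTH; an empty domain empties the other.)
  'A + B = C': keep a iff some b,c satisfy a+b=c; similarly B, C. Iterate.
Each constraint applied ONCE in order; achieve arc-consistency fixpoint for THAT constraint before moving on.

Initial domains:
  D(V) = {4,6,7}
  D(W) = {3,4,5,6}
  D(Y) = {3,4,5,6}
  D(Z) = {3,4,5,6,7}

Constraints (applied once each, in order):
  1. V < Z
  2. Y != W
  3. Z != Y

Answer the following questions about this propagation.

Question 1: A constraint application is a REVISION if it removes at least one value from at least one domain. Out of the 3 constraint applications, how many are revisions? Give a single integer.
Constraint 1 (V < Z) on D(V)={4,6,7} D(Z)={3,4,5,6,7}: V {4,6,7}->{4,6}; Z {3,4,5,6,7}->{5,6,7} => REVISION
Constraint 2 (Y != W) on D(Y)={3,4,5,6} D(W)={3,4,5,6}: no change => not a revision
Constraint 3 (Z != Y) on D(Z)={5,6,7} D(Y)={3,4,5,6}: no change => not a revision
Total revisions = 1

Answer: 1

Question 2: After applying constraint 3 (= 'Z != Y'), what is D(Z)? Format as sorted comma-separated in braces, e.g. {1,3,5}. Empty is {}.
Answer: {5,6,7}

Derivation:
Constraint 1 (V < Z) on D(V)={4,6,7} D(Z)={3,4,5,6,7}: V {4,6,7}->{4,6}; Z {3,4,5,6,7}->{5,6,7}
Constraint 2 (Y != W) on D(Y)={3,4,5,6} D(W)={3,4,5,6}: no change
Constraint 3 (Z != Y) on D(Z)={5,6,7} D(Y)={3,4,5,6}: no change
So after constraint 3: D(Z) = {5,6,7}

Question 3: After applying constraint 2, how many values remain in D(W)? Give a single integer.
Constraint 1 (V < Z) on D(V)={4,6,7} D(Z)={3,4,5,6,7}: V {4,6,7}->{4,6}; Z {3,4,5,6,7}->{5,6,7}
Constraint 2 (Y != W) on D(Y)={3,4,5,6} D(W)={3,4,5,6}: no change
So after constraint 2: D(W)={3,4,5,6}, size = 4

Answer: 4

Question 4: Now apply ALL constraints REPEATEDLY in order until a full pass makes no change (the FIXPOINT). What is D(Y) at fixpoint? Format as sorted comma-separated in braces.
pass 0 (initial): D(Y)={3,4,5,6}
pass 1: V {4,6,7}->{4,6}; Z {3,4,5,6,7}->{5,6,7}
pass 2: no change
Fixpoint after 2 passes: D(Y) = {3,4,5,6}

Answer: {3,4,5,6}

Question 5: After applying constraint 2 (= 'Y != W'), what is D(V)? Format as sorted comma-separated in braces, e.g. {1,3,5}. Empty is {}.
Constraint 1 (V < Z) on D(V)={4,6,7} D(Z)={3,4,5,6,7}: V {4,6,7}->{4,6}; Z {3,4,5,6,7}->{5,6,7}
Constraint 2 (Y != W) on D(Y)={3,4,5,6} D(W)={3,4,5,6}: no change
So after constraint 2: D(V) = {4,6}

Answer: {4,6}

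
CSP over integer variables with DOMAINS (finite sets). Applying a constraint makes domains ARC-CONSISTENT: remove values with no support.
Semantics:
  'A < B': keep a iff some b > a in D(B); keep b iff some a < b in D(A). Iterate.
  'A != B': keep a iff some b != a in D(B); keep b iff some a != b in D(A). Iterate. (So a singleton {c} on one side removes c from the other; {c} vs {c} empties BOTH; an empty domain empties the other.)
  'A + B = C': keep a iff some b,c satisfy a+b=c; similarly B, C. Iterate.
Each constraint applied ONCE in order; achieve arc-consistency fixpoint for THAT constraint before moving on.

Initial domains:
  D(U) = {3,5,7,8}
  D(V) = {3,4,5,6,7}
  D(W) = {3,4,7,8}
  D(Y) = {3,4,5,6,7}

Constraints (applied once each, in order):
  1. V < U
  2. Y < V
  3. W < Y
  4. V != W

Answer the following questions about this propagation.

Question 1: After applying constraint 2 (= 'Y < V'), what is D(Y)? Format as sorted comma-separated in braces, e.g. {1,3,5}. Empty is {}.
Answer: {3,4,5,6}

Derivation:
Constraint 1 (V < U) on D(V)={3,4,5,6,7} D(U)={3,5,7,8}: U {3,5,7,8}->{5,7,8}
Constraint 2 (Y < V) on D(Y)={3,4,5,6,7} D(V)={3,4,5,6,7}: Y {3,4,5,6,7}->{3,4,5,6}; V {3,4,5,6,7}->{4,5,6,7}
So after constraint 2: D(Y) = {3,4,5,6}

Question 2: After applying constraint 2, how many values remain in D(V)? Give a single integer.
Constraint 1 (V < U) on D(V)={3,4,5,6,7} D(U)={3,5,7,8}: U {3,5,7,8}->{5,7,8}
Constraint 2 (Y < V) on D(Y)={3,4,5,6,7} D(V)={3,4,5,6,7}: Y {3,4,5,6,7}->{3,4,5,6}; V {3,4,5,6,7}->{4,5,6,7}
So after constraint 2: D(V)={4,5,6,7}, size = 4

Answer: 4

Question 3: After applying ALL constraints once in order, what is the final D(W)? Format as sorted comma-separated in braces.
Answer: {3,4}

Derivation:
Constraint 1 (V < U) on D(V)={3,4,5,6,7} D(U)={3,5,7,8}: U {3,5,7,8}->{5,7,8}
Constraint 2 (Y < V) on D(Y)={3,4,5,6,7} D(V)={3,4,5,6,7}: Y {3,4,5,6,7}->{3,4,5,6}; V {3,4,5,6,7}->{4,5,6,7}
Constraint 3 (W < Y) on D(W)={3,4,7,8} D(Y)={3,4,5,6}: W {3,4,7,8}->{3,4}; Y {3,4,5,6}->{4,5,6}
Constraint 4 (V != W) on D(V)={4,5,6,7} D(W)={3,4}: no change
So after all 4 constraints: D(W) = {3,4}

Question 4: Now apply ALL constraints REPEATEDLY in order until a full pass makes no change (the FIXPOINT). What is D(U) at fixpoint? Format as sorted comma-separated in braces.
pass 0 (initial): D(U)={3,5,7,8}
pass 1: U {3,5,7,8}->{5,7,8}; V {3,4,5,6,7}->{4,5,6,7}; W {3,4,7,8}->{3,4}; Y {3,4,5,6,7}->{4,5,6}
pass 2: V {4,5,6,7}->{5,6,7}
pass 3: U {5,7,8}->{7,8}
pass 4: no change
Fixpoint after 4 passes: D(U) = {7,8}

Answer: {7,8}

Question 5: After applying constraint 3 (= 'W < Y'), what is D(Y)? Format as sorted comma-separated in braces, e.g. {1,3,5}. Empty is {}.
Answer: {4,5,6}

Derivation:
Constraint 1 (V < U) on D(V)={3,4,5,6,7} D(U)={3,5,7,8}: U {3,5,7,8}->{5,7,8}
Constraint 2 (Y < V) on D(Y)={3,4,5,6,7} D(V)={3,4,5,6,7}: Y {3,4,5,6,7}->{3,4,5,6}; V {3,4,5,6,7}->{4,5,6,7}
Constraint 3 (W < Y) on D(W)={3,4,7,8} D(Y)={3,4,5,6}: W {3,4,7,8}->{3,4}; Y {3,4,5,6}->{4,5,6}
So after constraint 3: D(Y) = {4,5,6}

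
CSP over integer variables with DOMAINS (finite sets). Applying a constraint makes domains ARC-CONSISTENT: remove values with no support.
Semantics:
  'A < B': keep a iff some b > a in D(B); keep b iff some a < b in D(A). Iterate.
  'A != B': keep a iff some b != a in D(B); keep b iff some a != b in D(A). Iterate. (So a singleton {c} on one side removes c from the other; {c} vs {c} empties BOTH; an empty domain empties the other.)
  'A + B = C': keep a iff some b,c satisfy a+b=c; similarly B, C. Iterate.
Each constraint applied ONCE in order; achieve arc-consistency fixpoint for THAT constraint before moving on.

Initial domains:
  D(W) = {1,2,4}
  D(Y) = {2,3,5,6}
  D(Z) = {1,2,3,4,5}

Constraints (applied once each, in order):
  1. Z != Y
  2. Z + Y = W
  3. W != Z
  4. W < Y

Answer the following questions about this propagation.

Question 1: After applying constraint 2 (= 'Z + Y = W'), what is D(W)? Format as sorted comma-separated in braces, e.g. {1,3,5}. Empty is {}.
Answer: {4}

Derivation:
Constraint 1 (Z != Y) on D(Z)={1,2,3,4,5} D(Y)={2,3,5,6}: no change
Constraint 2 (Z + Y = W) on D(Z)={1,2,3,4,5} D(Y)={2,3,5,6} D(W)={1,2,4}: Z {1,2,3,4,5}->{1,2}; Y {2,3,5,6}->{2,3}; W {1,2,4}->{4}
So after constraint 2: D(W) = {4}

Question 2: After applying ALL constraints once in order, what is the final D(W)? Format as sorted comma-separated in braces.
Constraint 1 (Z != Y) on D(Z)={1,2,3,4,5} D(Y)={2,3,5,6}: no change
Constraint 2 (Z + Y = W) on D(Z)={1,2,3,4,5} D(Y)={2,3,5,6} D(W)={1,2,4}: Z {1,2,3,4,5}->{1,2}; Y {2,3,5,6}->{2,3}; W {1,2,4}->{4}
Constraint 3 (W != Z) on D(W)={4} D(Z)={1,2}: no change
Constraint 4 (W < Y) on D(W)={4} D(Y)={2,3}: W {4}->{}; Y {2,3}->{}
So after all 4 constraints: D(W) = {}

Answer: {}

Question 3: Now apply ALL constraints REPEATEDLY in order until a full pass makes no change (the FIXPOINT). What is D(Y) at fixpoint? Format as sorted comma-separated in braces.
pass 0 (initial): D(Y)={2,3,5,6}
pass 1: W {1,2,4}->{}; Y {2,3,5,6}->{}; Z {1,2,3,4,5}->{1,2}
pass 2: Z {1,2}->{}
pass 3: no change
Fixpoint after 3 passes: D(Y) = {}

Answer: {}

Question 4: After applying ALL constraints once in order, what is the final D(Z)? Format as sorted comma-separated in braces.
Constraint 1 (Z != Y) on D(Z)={1,2,3,4,5} D(Y)={2,3,5,6}: no change
Constraint 2 (Z + Y = W) on D(Z)={1,2,3,4,5} D(Y)={2,3,5,6} D(W)={1,2,4}: Z {1,2,3,4,5}->{1,2}; Y {2,3,5,6}->{2,3}; W {1,2,4}->{4}
Constraint 3 (W != Z) on D(W)={4} D(Z)={1,2}: no change
Constraint 4 (W < Y) on D(W)={4} D(Y)={2,3}: W {4}->{}; Y {2,3}->{}
So after all 4 constraints: D(Z) = {1,2}

Answer: {1,2}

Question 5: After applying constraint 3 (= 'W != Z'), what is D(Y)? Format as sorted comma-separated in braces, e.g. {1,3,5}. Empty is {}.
Constraint 1 (Z != Y) on D(Z)={1,2,3,4,5} D(Y)={2,3,5,6}: no change
Constraint 2 (Z + Y = W) on D(Z)={1,2,3,4,5} D(Y)={2,3,5,6} D(W)={1,2,4}: Z {1,2,3,4,5}->{1,2}; Y {2,3,5,6}->{2,3}; W {1,2,4}->{4}
Constraint 3 (W != Z) on D(W)={4} D(Z)={1,2}: no change
So after constraint 3: D(Y) = {2,3}

Answer: {2,3}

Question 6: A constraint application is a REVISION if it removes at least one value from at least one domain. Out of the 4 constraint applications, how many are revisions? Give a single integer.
Constraint 1 (Z != Y) on D(Z)={1,2,3,4,5} D(Y)={2,3,5,6}: no change => not a revision
Constraint 2 (Z + Y = W) on D(Z)={1,2,3,4,5} D(Y)={2,3,5,6} D(W)={1,2,4}: Z {1,2,3,4,5}->{1,2}; Y {2,3,5,6}->{2,3}; W {1,2,4}->{4} => REVISION
Constraint 3 (W != Z) on D(W)={4} D(Z)={1,2}: no change => not a revision
Constraint 4 (W < Y) on D(W)={4} D(Y)={2,3}: W {4}->{}; Y {2,3}->{} => REVISION
Total revisions = 2

Answer: 2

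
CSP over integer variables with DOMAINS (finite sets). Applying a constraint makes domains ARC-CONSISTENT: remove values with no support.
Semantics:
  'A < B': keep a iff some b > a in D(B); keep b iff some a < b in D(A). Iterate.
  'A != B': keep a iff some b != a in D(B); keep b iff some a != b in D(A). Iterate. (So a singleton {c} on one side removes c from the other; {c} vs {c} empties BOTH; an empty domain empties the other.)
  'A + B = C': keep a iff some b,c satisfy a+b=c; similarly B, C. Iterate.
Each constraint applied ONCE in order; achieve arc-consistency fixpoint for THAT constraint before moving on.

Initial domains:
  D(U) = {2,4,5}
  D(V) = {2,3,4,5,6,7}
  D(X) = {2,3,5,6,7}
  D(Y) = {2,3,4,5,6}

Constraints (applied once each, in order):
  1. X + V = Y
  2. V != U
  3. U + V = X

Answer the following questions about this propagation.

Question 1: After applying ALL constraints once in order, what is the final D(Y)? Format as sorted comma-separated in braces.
Constraint 1 (X + V = Y) on D(X)={2,3,5,6,7} D(V)={2,3,4,5,6,7} D(Y)={2,3,4,5,6}: X {2,3,5,6,7}->{2,3}; V {2,3,4,5,6,7}->{2,3,4}; Y {2,3,4,5,6}->{4,5,6}
Constraint 2 (V != U) on D(V)={2,3,4} D(U)={2,4,5}: no change
Constraint 3 (U + V = X) on D(U)={2,4,5} D(V)={2,3,4} D(X)={2,3}: U {2,4,5}->{}; V {2,3,4}->{}; X {2,3}->{}
So after all 3 constraints: D(Y) = {4,5,6}

Answer: {4,5,6}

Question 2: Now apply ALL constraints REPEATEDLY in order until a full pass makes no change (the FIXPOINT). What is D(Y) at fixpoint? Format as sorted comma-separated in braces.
pass 0 (initial): D(Y)={2,3,4,5,6}
pass 1: U {2,4,5}->{}; V {2,3,4,5,6,7}->{}; X {2,3,5,6,7}->{}; Y {2,3,4,5,6}->{4,5,6}
pass 2: Y {4,5,6}->{}
pass 3: no change
Fixpoint after 3 passes: D(Y) = {}

Answer: {}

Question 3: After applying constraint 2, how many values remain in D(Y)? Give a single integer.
Answer: 3

Derivation:
Constraint 1 (X + V = Y) on D(X)={2,3,5,6,7} D(V)={2,3,4,5,6,7} D(Y)={2,3,4,5,6}: X {2,3,5,6,7}->{2,3}; V {2,3,4,5,6,7}->{2,3,4}; Y {2,3,4,5,6}->{4,5,6}
Constraint 2 (V != U) on D(V)={2,3,4} D(U)={2,4,5}: no change
So after constraint 2: D(Y)={4,5,6}, size = 3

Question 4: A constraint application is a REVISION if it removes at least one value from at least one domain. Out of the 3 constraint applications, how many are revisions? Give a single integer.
Answer: 2

Derivation:
Constraint 1 (X + V = Y) on D(X)={2,3,5,6,7} D(V)={2,3,4,5,6,7} D(Y)={2,3,4,5,6}: X {2,3,5,6,7}->{2,3}; V {2,3,4,5,6,7}->{2,3,4}; Y {2,3,4,5,6}->{4,5,6} => REVISION
Constraint 2 (V != U) on D(V)={2,3,4} D(U)={2,4,5}: no change => not a revision
Constraint 3 (U + V = X) on D(U)={2,4,5} D(V)={2,3,4} D(X)={2,3}: U {2,4,5}->{}; V {2,3,4}->{}; X {2,3}->{} => REVISION
Total revisions = 2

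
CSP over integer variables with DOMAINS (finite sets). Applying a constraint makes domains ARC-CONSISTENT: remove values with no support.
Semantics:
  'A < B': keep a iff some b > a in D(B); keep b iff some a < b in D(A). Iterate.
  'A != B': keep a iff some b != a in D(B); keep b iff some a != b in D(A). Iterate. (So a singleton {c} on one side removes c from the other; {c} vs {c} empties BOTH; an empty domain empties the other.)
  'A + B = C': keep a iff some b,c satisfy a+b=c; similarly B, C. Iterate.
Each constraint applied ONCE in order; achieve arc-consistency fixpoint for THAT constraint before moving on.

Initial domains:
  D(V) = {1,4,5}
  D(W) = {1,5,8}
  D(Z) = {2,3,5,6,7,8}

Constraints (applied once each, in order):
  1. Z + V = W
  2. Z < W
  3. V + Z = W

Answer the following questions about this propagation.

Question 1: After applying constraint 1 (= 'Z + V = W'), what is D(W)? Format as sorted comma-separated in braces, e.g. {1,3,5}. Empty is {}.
Constraint 1 (Z + V = W) on D(Z)={2,3,5,6,7,8} D(V)={1,4,5} D(W)={1,5,8}: Z {2,3,5,6,7,8}->{3,7}; V {1,4,5}->{1,5}; W {1,5,8}->{8}
So after constraint 1: D(W) = {8}

Answer: {8}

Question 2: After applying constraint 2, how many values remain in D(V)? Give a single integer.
Answer: 2

Derivation:
Constraint 1 (Z + V = W) on D(Z)={2,3,5,6,7,8} D(V)={1,4,5} D(W)={1,5,8}: Z {2,3,5,6,7,8}->{3,7}; V {1,4,5}->{1,5}; W {1,5,8}->{8}
Constraint 2 (Z < W) on D(Z)={3,7} D(W)={8}: no change
So after constraint 2: D(V)={1,5}, size = 2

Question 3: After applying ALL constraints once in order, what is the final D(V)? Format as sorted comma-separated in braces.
Answer: {1,5}

Derivation:
Constraint 1 (Z + V = W) on D(Z)={2,3,5,6,7,8} D(V)={1,4,5} D(W)={1,5,8}: Z {2,3,5,6,7,8}->{3,7}; V {1,4,5}->{1,5}; W {1,5,8}->{8}
Constraint 2 (Z < W) on D(Z)={3,7} D(W)={8}: no change
Constraint 3 (V + Z = W) on D(V)={1,5} D(Z)={3,7} D(W)={8}: no change
So after all 3 constraints: D(V) = {1,5}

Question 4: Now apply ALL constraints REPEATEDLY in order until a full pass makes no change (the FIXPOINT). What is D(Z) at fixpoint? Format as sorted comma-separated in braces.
Answer: {3,7}

Derivation:
pass 0 (initial): D(Z)={2,3,5,6,7,8}
pass 1: V {1,4,5}->{1,5}; W {1,5,8}->{8}; Z {2,3,5,6,7,8}->{3,7}
pass 2: no change
Fixpoint after 2 passes: D(Z) = {3,7}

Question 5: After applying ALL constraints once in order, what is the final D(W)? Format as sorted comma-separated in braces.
Constraint 1 (Z + V = W) on D(Z)={2,3,5,6,7,8} D(V)={1,4,5} D(W)={1,5,8}: Z {2,3,5,6,7,8}->{3,7}; V {1,4,5}->{1,5}; W {1,5,8}->{8}
Constraint 2 (Z < W) on D(Z)={3,7} D(W)={8}: no change
Constraint 3 (V + Z = W) on D(V)={1,5} D(Z)={3,7} D(W)={8}: no change
So after all 3 constraints: D(W) = {8}

Answer: {8}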